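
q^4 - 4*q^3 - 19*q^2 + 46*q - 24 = (q - 6)*(q - 1)^2*(q + 4)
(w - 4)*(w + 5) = w^2 + w - 20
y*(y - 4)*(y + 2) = y^3 - 2*y^2 - 8*y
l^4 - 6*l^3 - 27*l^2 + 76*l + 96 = (l - 8)*(l - 3)*(l + 1)*(l + 4)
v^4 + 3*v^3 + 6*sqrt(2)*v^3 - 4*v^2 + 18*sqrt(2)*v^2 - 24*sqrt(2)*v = v*(v - 1)*(v + 4)*(v + 6*sqrt(2))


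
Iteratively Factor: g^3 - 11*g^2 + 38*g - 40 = (g - 4)*(g^2 - 7*g + 10) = (g - 4)*(g - 2)*(g - 5)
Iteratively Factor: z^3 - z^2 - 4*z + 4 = (z + 2)*(z^2 - 3*z + 2) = (z - 2)*(z + 2)*(z - 1)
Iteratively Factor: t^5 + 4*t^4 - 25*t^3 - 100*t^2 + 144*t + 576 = (t - 3)*(t^4 + 7*t^3 - 4*t^2 - 112*t - 192) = (t - 3)*(t + 3)*(t^3 + 4*t^2 - 16*t - 64) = (t - 3)*(t + 3)*(t + 4)*(t^2 - 16) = (t - 3)*(t + 3)*(t + 4)^2*(t - 4)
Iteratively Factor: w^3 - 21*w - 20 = (w + 4)*(w^2 - 4*w - 5) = (w + 1)*(w + 4)*(w - 5)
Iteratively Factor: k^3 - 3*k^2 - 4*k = (k + 1)*(k^2 - 4*k) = k*(k + 1)*(k - 4)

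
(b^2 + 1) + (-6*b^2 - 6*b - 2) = -5*b^2 - 6*b - 1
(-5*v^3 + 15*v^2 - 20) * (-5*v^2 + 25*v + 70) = 25*v^5 - 200*v^4 + 25*v^3 + 1150*v^2 - 500*v - 1400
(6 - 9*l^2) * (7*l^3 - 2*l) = -63*l^5 + 60*l^3 - 12*l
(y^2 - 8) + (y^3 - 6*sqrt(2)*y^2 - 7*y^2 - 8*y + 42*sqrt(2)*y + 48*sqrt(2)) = y^3 - 6*sqrt(2)*y^2 - 6*y^2 - 8*y + 42*sqrt(2)*y - 8 + 48*sqrt(2)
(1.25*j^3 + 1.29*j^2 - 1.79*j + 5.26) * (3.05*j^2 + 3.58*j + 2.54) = 3.8125*j^5 + 8.4095*j^4 + 2.3337*j^3 + 12.9114*j^2 + 14.2842*j + 13.3604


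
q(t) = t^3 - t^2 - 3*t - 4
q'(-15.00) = 702.00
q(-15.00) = -3559.00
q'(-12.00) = 453.00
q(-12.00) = -1840.00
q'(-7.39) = 175.62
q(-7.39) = -440.03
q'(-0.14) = -2.66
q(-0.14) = -3.60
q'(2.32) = 8.51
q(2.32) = -3.86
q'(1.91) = 4.12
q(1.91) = -6.41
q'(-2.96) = 29.20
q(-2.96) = -29.82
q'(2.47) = 10.36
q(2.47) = -2.44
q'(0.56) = -3.18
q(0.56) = -5.82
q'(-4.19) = 58.05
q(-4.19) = -82.55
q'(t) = 3*t^2 - 2*t - 3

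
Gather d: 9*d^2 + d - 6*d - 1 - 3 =9*d^2 - 5*d - 4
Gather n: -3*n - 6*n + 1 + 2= 3 - 9*n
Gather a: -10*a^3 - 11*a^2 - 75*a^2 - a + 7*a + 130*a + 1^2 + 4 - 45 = -10*a^3 - 86*a^2 + 136*a - 40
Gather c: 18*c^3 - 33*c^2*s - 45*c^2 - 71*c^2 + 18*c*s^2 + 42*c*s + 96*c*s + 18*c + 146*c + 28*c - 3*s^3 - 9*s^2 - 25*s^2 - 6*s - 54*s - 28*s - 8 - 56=18*c^3 + c^2*(-33*s - 116) + c*(18*s^2 + 138*s + 192) - 3*s^3 - 34*s^2 - 88*s - 64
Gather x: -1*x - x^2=-x^2 - x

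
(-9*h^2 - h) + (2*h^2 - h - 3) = -7*h^2 - 2*h - 3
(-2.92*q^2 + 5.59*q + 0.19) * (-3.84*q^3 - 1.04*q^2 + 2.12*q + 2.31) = 11.2128*q^5 - 18.4288*q^4 - 12.7336*q^3 + 4.908*q^2 + 13.3157*q + 0.4389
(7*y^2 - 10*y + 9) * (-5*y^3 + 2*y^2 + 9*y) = -35*y^5 + 64*y^4 - 2*y^3 - 72*y^2 + 81*y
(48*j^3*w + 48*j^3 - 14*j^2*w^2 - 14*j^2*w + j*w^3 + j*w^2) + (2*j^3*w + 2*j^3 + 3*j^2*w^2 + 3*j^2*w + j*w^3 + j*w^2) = 50*j^3*w + 50*j^3 - 11*j^2*w^2 - 11*j^2*w + 2*j*w^3 + 2*j*w^2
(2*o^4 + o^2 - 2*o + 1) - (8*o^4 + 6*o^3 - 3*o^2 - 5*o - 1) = -6*o^4 - 6*o^3 + 4*o^2 + 3*o + 2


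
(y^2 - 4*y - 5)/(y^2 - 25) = (y + 1)/(y + 5)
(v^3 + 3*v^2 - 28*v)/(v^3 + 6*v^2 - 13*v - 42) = v*(v - 4)/(v^2 - v - 6)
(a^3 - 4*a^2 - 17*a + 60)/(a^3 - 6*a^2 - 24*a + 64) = (a^2 - 8*a + 15)/(a^2 - 10*a + 16)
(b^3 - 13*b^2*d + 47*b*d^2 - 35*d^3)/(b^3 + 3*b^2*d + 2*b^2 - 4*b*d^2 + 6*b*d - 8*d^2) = (b^2 - 12*b*d + 35*d^2)/(b^2 + 4*b*d + 2*b + 8*d)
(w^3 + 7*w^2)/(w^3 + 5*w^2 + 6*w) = w*(w + 7)/(w^2 + 5*w + 6)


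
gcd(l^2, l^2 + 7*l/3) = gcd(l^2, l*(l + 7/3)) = l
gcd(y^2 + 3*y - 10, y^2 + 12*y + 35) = y + 5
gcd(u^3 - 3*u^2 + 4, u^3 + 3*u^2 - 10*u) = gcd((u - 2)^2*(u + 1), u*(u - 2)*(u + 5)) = u - 2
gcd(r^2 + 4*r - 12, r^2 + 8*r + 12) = r + 6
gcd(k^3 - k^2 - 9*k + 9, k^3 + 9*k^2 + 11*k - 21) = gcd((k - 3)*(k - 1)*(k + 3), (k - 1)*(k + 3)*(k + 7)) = k^2 + 2*k - 3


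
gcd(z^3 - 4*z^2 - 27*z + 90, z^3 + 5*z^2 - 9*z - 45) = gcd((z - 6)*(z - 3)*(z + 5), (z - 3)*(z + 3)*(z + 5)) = z^2 + 2*z - 15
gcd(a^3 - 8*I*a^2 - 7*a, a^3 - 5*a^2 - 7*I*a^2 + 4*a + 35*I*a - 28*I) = a - 7*I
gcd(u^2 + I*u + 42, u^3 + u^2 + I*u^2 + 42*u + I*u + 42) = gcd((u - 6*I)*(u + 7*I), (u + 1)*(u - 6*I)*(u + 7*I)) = u^2 + I*u + 42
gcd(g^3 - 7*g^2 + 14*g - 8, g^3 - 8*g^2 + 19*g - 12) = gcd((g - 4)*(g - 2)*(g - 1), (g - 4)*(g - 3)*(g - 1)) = g^2 - 5*g + 4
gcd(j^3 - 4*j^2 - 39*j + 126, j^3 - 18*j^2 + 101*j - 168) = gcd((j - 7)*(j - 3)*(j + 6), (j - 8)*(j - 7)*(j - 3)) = j^2 - 10*j + 21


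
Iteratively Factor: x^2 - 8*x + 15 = (x - 3)*(x - 5)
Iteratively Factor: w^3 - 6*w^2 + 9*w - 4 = (w - 1)*(w^2 - 5*w + 4) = (w - 4)*(w - 1)*(w - 1)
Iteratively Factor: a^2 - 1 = (a - 1)*(a + 1)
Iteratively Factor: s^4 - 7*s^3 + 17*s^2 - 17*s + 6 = (s - 1)*(s^3 - 6*s^2 + 11*s - 6) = (s - 1)^2*(s^2 - 5*s + 6) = (s - 2)*(s - 1)^2*(s - 3)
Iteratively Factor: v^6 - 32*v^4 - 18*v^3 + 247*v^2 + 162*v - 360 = (v + 4)*(v^5 - 4*v^4 - 16*v^3 + 46*v^2 + 63*v - 90) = (v - 5)*(v + 4)*(v^4 + v^3 - 11*v^2 - 9*v + 18) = (v - 5)*(v - 3)*(v + 4)*(v^3 + 4*v^2 + v - 6) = (v - 5)*(v - 3)*(v + 3)*(v + 4)*(v^2 + v - 2) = (v - 5)*(v - 3)*(v - 1)*(v + 3)*(v + 4)*(v + 2)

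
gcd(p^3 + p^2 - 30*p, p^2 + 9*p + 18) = p + 6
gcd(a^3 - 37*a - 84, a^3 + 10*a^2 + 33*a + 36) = a^2 + 7*a + 12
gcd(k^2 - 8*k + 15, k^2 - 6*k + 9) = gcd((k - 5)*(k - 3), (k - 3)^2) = k - 3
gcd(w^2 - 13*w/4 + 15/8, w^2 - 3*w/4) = w - 3/4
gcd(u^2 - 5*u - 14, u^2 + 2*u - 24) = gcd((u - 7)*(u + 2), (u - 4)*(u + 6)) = 1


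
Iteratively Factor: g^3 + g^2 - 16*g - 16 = (g - 4)*(g^2 + 5*g + 4) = (g - 4)*(g + 4)*(g + 1)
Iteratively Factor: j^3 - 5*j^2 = (j - 5)*(j^2) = j*(j - 5)*(j)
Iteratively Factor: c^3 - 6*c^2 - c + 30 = (c - 3)*(c^2 - 3*c - 10) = (c - 5)*(c - 3)*(c + 2)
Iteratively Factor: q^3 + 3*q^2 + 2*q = (q + 1)*(q^2 + 2*q) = q*(q + 1)*(q + 2)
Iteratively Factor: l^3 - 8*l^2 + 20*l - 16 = (l - 4)*(l^2 - 4*l + 4) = (l - 4)*(l - 2)*(l - 2)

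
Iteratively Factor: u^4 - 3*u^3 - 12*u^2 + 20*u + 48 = (u + 2)*(u^3 - 5*u^2 - 2*u + 24) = (u - 4)*(u + 2)*(u^2 - u - 6) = (u - 4)*(u + 2)^2*(u - 3)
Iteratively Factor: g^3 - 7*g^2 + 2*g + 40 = (g - 4)*(g^2 - 3*g - 10) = (g - 5)*(g - 4)*(g + 2)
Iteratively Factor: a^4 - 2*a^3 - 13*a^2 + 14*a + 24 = (a + 3)*(a^3 - 5*a^2 + 2*a + 8) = (a - 4)*(a + 3)*(a^2 - a - 2) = (a - 4)*(a + 1)*(a + 3)*(a - 2)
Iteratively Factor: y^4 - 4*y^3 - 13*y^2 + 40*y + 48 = (y + 1)*(y^3 - 5*y^2 - 8*y + 48) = (y - 4)*(y + 1)*(y^2 - y - 12) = (y - 4)*(y + 1)*(y + 3)*(y - 4)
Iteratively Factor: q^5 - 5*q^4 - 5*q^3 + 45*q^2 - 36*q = (q)*(q^4 - 5*q^3 - 5*q^2 + 45*q - 36) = q*(q - 3)*(q^3 - 2*q^2 - 11*q + 12) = q*(q - 3)*(q + 3)*(q^2 - 5*q + 4) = q*(q - 4)*(q - 3)*(q + 3)*(q - 1)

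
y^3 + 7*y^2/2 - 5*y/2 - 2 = (y - 1)*(y + 1/2)*(y + 4)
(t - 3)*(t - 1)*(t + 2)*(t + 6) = t^4 + 4*t^3 - 17*t^2 - 24*t + 36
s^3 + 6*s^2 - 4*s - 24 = (s - 2)*(s + 2)*(s + 6)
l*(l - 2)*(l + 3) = l^3 + l^2 - 6*l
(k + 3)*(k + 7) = k^2 + 10*k + 21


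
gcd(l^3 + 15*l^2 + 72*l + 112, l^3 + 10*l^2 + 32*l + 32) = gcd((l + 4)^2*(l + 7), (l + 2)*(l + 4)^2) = l^2 + 8*l + 16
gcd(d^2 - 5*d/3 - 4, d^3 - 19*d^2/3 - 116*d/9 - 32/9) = d + 4/3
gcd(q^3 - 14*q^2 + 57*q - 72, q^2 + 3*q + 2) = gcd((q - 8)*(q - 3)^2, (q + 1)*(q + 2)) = 1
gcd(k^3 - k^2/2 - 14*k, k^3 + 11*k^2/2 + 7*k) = k^2 + 7*k/2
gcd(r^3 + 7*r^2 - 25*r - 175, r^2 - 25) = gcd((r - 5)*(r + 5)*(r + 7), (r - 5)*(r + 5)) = r^2 - 25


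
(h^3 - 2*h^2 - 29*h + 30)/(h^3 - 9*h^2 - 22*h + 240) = (h - 1)/(h - 8)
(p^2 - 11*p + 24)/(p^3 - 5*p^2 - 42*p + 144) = 1/(p + 6)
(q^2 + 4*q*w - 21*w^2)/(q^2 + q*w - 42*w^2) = (q - 3*w)/(q - 6*w)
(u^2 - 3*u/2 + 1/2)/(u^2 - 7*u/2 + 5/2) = (2*u - 1)/(2*u - 5)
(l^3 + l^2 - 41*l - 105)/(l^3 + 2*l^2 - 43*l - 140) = (l + 3)/(l + 4)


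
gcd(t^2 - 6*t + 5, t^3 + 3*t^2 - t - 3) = t - 1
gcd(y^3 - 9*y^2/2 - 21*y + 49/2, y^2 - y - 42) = y - 7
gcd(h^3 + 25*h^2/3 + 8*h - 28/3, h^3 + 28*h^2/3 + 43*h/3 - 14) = h^2 + 19*h/3 - 14/3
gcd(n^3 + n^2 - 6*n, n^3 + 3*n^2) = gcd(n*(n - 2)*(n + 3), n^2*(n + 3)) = n^2 + 3*n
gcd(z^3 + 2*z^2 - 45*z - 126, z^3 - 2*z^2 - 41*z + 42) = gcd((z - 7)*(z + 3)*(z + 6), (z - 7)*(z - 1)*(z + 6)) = z^2 - z - 42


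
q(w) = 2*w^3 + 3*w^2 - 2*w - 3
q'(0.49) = 2.38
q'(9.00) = 538.00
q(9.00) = 1680.00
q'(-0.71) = -3.24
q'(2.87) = 64.64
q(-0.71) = -0.78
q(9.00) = 1680.00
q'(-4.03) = 71.27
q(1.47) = 6.90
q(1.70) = 12.10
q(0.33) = -3.26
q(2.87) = 63.25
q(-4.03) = -77.12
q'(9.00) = 538.00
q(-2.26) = -6.24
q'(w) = 6*w^2 + 6*w - 2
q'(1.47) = 19.79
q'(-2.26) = 15.09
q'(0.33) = 0.63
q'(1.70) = 25.54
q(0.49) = -3.02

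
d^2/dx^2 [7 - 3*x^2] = -6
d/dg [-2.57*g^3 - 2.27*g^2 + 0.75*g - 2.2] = -7.71*g^2 - 4.54*g + 0.75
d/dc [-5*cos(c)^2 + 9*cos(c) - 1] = (10*cos(c) - 9)*sin(c)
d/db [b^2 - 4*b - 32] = 2*b - 4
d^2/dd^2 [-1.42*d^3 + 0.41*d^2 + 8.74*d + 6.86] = 0.82 - 8.52*d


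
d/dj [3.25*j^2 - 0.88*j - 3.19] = 6.5*j - 0.88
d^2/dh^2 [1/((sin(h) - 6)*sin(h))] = 2*(-2*sin(h) + 9 - 15/sin(h) - 18/sin(h)^2 + 36/sin(h)^3)/(sin(h) - 6)^3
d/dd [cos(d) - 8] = -sin(d)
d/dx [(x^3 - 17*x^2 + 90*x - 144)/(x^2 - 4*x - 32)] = (x^2 + 8*x - 54)/(x^2 + 8*x + 16)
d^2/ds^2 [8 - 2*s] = 0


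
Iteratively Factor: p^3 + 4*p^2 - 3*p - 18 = (p + 3)*(p^2 + p - 6) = (p - 2)*(p + 3)*(p + 3)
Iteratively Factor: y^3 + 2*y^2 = (y)*(y^2 + 2*y) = y*(y + 2)*(y)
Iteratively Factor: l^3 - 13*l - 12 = (l - 4)*(l^2 + 4*l + 3) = (l - 4)*(l + 3)*(l + 1)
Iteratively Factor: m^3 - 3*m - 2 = (m + 1)*(m^2 - m - 2) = (m + 1)^2*(m - 2)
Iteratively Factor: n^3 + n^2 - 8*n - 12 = (n + 2)*(n^2 - n - 6) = (n - 3)*(n + 2)*(n + 2)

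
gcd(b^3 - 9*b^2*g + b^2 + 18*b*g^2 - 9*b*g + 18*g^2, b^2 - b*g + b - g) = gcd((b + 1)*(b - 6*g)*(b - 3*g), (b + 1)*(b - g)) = b + 1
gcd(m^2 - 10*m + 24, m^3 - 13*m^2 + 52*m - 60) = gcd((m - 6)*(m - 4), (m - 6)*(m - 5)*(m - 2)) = m - 6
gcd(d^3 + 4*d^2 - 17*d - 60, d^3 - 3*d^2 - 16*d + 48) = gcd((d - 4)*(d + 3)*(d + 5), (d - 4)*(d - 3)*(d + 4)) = d - 4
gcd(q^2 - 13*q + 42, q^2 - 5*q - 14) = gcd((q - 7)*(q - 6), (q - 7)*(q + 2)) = q - 7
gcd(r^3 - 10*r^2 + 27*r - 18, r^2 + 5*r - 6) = r - 1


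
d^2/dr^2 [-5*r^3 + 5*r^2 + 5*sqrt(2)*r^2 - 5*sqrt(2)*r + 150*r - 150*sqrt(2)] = -30*r + 10 + 10*sqrt(2)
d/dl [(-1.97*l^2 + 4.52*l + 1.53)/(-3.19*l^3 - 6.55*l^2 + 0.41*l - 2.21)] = (-6.2843*l^4 + 28.8376*l^3 + 43.4404*l^2 + 28.7504*l - 10.6165)/(10.1761*l^6 + 41.789*l^5 + 40.2867*l^4 + 8.7288*l^3 + 29.1191*l^2 - 1.8122*l + 4.8841)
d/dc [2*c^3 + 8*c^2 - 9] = 2*c*(3*c + 8)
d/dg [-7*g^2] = -14*g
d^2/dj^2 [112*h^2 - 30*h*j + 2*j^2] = 4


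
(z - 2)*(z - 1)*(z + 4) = z^3 + z^2 - 10*z + 8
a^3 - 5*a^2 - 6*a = a*(a - 6)*(a + 1)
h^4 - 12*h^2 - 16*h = h*(h - 4)*(h + 2)^2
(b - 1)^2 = b^2 - 2*b + 1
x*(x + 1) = x^2 + x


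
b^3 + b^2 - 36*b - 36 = (b - 6)*(b + 1)*(b + 6)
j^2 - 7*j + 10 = (j - 5)*(j - 2)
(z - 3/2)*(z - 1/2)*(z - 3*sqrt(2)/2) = z^3 - 3*sqrt(2)*z^2/2 - 2*z^2 + 3*z/4 + 3*sqrt(2)*z - 9*sqrt(2)/8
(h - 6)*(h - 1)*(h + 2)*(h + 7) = h^4 + 2*h^3 - 43*h^2 - 44*h + 84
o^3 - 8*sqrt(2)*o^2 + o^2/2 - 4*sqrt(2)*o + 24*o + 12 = (o + 1/2)*(o - 6*sqrt(2))*(o - 2*sqrt(2))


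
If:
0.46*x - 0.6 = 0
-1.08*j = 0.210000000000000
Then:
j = -0.19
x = 1.30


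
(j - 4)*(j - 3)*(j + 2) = j^3 - 5*j^2 - 2*j + 24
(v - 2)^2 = v^2 - 4*v + 4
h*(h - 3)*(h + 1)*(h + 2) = h^4 - 7*h^2 - 6*h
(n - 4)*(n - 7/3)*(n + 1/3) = n^3 - 6*n^2 + 65*n/9 + 28/9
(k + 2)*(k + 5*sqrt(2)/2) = k^2 + 2*k + 5*sqrt(2)*k/2 + 5*sqrt(2)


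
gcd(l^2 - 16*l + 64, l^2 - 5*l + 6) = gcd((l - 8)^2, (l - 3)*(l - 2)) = 1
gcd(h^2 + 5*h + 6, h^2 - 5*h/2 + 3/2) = 1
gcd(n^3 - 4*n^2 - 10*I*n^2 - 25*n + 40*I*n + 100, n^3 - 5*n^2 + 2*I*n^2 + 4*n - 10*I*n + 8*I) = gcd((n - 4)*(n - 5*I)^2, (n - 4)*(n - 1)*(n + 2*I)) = n - 4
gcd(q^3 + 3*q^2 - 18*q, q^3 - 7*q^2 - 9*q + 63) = q - 3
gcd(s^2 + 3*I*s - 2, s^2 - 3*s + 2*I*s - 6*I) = s + 2*I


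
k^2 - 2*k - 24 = (k - 6)*(k + 4)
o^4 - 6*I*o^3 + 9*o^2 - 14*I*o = o*(o - 7*I)*(o - I)*(o + 2*I)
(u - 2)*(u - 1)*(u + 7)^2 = u^4 + 11*u^3 + 9*u^2 - 119*u + 98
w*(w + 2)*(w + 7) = w^3 + 9*w^2 + 14*w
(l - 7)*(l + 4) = l^2 - 3*l - 28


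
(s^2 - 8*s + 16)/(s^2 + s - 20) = (s - 4)/(s + 5)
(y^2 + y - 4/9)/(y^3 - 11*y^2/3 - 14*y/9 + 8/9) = (3*y + 4)/(3*y^2 - 10*y - 8)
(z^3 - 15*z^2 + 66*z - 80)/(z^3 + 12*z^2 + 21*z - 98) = (z^2 - 13*z + 40)/(z^2 + 14*z + 49)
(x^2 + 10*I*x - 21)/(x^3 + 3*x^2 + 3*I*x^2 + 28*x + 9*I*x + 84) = (x + 3*I)/(x^2 + x*(3 - 4*I) - 12*I)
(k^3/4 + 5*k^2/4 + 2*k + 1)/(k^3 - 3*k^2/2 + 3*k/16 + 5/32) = 8*(k^3 + 5*k^2 + 8*k + 4)/(32*k^3 - 48*k^2 + 6*k + 5)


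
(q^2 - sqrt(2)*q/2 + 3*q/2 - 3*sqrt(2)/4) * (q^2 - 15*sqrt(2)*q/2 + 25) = q^4 - 8*sqrt(2)*q^3 + 3*q^3/2 - 12*sqrt(2)*q^2 + 65*q^2/2 - 25*sqrt(2)*q/2 + 195*q/4 - 75*sqrt(2)/4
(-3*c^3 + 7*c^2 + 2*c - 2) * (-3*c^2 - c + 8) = 9*c^5 - 18*c^4 - 37*c^3 + 60*c^2 + 18*c - 16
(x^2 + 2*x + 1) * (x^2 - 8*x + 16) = x^4 - 6*x^3 + x^2 + 24*x + 16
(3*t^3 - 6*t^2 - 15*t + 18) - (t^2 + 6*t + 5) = 3*t^3 - 7*t^2 - 21*t + 13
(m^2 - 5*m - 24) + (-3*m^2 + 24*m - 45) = -2*m^2 + 19*m - 69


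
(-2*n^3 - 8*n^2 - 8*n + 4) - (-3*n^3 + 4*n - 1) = n^3 - 8*n^2 - 12*n + 5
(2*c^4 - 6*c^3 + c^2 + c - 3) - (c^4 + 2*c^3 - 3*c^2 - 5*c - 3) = c^4 - 8*c^3 + 4*c^2 + 6*c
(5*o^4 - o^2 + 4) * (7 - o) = -5*o^5 + 35*o^4 + o^3 - 7*o^2 - 4*o + 28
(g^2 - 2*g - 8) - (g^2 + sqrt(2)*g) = -2*g - sqrt(2)*g - 8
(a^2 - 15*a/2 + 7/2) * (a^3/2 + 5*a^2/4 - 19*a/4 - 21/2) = a^5/2 - 5*a^4/2 - 99*a^3/8 + 59*a^2/2 + 497*a/8 - 147/4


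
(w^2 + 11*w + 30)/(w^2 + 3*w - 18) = (w + 5)/(w - 3)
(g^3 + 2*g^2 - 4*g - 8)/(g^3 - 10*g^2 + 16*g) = (g^2 + 4*g + 4)/(g*(g - 8))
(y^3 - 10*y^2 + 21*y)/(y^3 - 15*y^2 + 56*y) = (y - 3)/(y - 8)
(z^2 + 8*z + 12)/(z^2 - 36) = (z + 2)/(z - 6)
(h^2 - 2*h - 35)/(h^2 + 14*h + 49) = (h^2 - 2*h - 35)/(h^2 + 14*h + 49)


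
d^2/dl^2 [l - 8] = 0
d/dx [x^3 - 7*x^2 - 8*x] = 3*x^2 - 14*x - 8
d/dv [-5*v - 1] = -5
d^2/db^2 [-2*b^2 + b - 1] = -4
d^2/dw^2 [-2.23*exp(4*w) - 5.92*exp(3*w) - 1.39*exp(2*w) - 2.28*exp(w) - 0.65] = (-35.68*exp(3*w) - 53.28*exp(2*w) - 5.56*exp(w) - 2.28)*exp(w)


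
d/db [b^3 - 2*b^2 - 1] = b*(3*b - 4)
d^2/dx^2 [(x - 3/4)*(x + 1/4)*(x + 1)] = 6*x + 1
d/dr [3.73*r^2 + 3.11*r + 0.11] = 7.46*r + 3.11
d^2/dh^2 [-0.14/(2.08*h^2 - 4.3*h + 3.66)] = (1.211392*h^2 - 2.50432*h - 0.14*(4.16*h - 4.3)*(8.32*h - 8.6) + 2.131584)/(2.08*h^2 - 4.3*h + 3.66)^3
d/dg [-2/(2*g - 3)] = 4/(2*g - 3)^2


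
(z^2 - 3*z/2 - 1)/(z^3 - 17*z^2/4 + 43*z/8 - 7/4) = 4*(2*z + 1)/(8*z^2 - 18*z + 7)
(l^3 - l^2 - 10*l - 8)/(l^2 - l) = (l^3 - l^2 - 10*l - 8)/(l*(l - 1))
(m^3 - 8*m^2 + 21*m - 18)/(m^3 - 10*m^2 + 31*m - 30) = (m - 3)/(m - 5)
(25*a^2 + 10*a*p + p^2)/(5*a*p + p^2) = (5*a + p)/p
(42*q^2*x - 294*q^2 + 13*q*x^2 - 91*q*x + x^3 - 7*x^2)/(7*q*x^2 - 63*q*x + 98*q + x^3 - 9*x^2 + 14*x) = (6*q + x)/(x - 2)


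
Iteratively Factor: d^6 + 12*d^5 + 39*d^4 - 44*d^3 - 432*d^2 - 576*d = (d + 3)*(d^5 + 9*d^4 + 12*d^3 - 80*d^2 - 192*d) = d*(d + 3)*(d^4 + 9*d^3 + 12*d^2 - 80*d - 192) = d*(d + 3)*(d + 4)*(d^3 + 5*d^2 - 8*d - 48) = d*(d + 3)*(d + 4)^2*(d^2 + d - 12) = d*(d - 3)*(d + 3)*(d + 4)^2*(d + 4)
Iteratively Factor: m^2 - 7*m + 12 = (m - 3)*(m - 4)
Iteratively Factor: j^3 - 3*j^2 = (j - 3)*(j^2) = j*(j - 3)*(j)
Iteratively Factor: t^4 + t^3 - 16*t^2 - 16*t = (t + 4)*(t^3 - 3*t^2 - 4*t) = (t + 1)*(t + 4)*(t^2 - 4*t) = (t - 4)*(t + 1)*(t + 4)*(t)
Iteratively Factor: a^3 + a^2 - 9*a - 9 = (a - 3)*(a^2 + 4*a + 3) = (a - 3)*(a + 1)*(a + 3)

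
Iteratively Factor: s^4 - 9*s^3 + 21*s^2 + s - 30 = (s - 3)*(s^3 - 6*s^2 + 3*s + 10) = (s - 3)*(s - 2)*(s^2 - 4*s - 5) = (s - 3)*(s - 2)*(s + 1)*(s - 5)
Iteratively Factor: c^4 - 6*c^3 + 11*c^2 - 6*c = (c - 3)*(c^3 - 3*c^2 + 2*c) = (c - 3)*(c - 2)*(c^2 - c) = (c - 3)*(c - 2)*(c - 1)*(c)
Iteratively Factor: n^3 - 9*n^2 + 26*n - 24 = (n - 4)*(n^2 - 5*n + 6) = (n - 4)*(n - 2)*(n - 3)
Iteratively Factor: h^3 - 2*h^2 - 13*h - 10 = (h - 5)*(h^2 + 3*h + 2) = (h - 5)*(h + 1)*(h + 2)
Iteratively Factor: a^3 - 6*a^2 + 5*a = (a - 1)*(a^2 - 5*a) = a*(a - 1)*(a - 5)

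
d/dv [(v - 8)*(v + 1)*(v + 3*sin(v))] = (v - 8)*(v + 1)*(3*cos(v) + 1) + (v - 8)*(v + 3*sin(v)) + (v + 1)*(v + 3*sin(v))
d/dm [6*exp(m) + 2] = 6*exp(m)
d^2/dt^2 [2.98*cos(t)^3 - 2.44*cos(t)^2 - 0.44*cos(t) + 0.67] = -1.795*cos(t) + 4.88*cos(2*t) - 6.705*cos(3*t)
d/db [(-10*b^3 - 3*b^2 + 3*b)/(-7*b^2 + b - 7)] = (70*b^4 - 20*b^3 + 228*b^2 + 42*b - 21)/(49*b^4 - 14*b^3 + 99*b^2 - 14*b + 49)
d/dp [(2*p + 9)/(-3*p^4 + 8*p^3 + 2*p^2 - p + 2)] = (-6*p^4 + 16*p^3 + 4*p^2 - 2*p + (2*p + 9)*(12*p^3 - 24*p^2 - 4*p + 1) + 4)/(-3*p^4 + 8*p^3 + 2*p^2 - p + 2)^2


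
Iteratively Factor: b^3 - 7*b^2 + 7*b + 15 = (b + 1)*(b^2 - 8*b + 15) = (b - 3)*(b + 1)*(b - 5)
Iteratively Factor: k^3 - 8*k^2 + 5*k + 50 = (k - 5)*(k^2 - 3*k - 10) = (k - 5)^2*(k + 2)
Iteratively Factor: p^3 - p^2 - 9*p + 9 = (p - 1)*(p^2 - 9) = (p - 3)*(p - 1)*(p + 3)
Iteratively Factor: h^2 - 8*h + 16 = (h - 4)*(h - 4)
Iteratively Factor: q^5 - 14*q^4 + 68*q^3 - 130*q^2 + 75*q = (q - 3)*(q^4 - 11*q^3 + 35*q^2 - 25*q) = q*(q - 3)*(q^3 - 11*q^2 + 35*q - 25) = q*(q - 3)*(q - 1)*(q^2 - 10*q + 25) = q*(q - 5)*(q - 3)*(q - 1)*(q - 5)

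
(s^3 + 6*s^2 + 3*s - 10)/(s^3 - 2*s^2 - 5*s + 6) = (s + 5)/(s - 3)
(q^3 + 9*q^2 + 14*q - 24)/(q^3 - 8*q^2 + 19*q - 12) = (q^2 + 10*q + 24)/(q^2 - 7*q + 12)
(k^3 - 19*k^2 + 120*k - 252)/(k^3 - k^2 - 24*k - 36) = (k^2 - 13*k + 42)/(k^2 + 5*k + 6)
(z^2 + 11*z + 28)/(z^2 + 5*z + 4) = (z + 7)/(z + 1)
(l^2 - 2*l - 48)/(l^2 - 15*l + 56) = (l + 6)/(l - 7)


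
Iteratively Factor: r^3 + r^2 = (r + 1)*(r^2) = r*(r + 1)*(r)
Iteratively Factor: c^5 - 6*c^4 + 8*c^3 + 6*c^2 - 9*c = (c - 3)*(c^4 - 3*c^3 - c^2 + 3*c) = (c - 3)*(c - 1)*(c^3 - 2*c^2 - 3*c) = (c - 3)^2*(c - 1)*(c^2 + c) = c*(c - 3)^2*(c - 1)*(c + 1)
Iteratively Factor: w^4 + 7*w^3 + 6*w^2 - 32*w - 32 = (w + 1)*(w^3 + 6*w^2 - 32) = (w - 2)*(w + 1)*(w^2 + 8*w + 16) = (w - 2)*(w + 1)*(w + 4)*(w + 4)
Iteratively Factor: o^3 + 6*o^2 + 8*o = (o + 2)*(o^2 + 4*o) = o*(o + 2)*(o + 4)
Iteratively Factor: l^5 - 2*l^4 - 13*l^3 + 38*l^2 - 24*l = (l + 4)*(l^4 - 6*l^3 + 11*l^2 - 6*l) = l*(l + 4)*(l^3 - 6*l^2 + 11*l - 6) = l*(l - 2)*(l + 4)*(l^2 - 4*l + 3) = l*(l - 3)*(l - 2)*(l + 4)*(l - 1)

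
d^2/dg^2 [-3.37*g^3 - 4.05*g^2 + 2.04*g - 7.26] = -20.22*g - 8.1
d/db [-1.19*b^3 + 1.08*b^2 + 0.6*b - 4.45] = -3.57*b^2 + 2.16*b + 0.6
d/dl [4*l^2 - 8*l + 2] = 8*l - 8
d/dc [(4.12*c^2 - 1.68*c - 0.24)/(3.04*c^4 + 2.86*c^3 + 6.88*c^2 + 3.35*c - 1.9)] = (-25.0496*c^5 + 3.5384*c^4 + 12.528*c^3 + 27.4196*c^2 - 12.3536*c + 3.996)/(9.2416*c^8 + 17.3888*c^7 + 50.01*c^6 + 59.7216*c^5 + 54.9444*c^4 + 35.228*c^3 - 14.9215*c^2 - 12.73*c + 3.61)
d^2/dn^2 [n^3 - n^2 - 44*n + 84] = 6*n - 2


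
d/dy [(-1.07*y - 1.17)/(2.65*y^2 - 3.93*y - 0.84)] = (2.8355*y^2 + 6.201*y - 3.6993)/(7.0225*y^4 - 20.829*y^3 + 10.9929*y^2 + 6.6024*y + 0.7056)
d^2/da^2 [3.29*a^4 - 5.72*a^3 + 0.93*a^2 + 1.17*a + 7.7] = 39.48*a^2 - 34.32*a + 1.86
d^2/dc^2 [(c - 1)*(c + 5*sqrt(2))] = 2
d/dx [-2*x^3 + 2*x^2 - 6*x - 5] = -6*x^2 + 4*x - 6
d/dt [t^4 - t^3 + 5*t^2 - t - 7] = 4*t^3 - 3*t^2 + 10*t - 1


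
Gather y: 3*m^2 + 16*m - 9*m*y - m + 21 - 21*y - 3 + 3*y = 3*m^2 + 15*m + y*(-9*m - 18) + 18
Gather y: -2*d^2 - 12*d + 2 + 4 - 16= -2*d^2 - 12*d - 10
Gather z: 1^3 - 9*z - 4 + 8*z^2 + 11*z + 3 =8*z^2 + 2*z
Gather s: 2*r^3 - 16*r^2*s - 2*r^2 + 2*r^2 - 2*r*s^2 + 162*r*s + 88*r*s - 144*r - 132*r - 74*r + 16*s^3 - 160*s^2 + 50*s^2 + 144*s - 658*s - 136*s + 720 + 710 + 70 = 2*r^3 - 350*r + 16*s^3 + s^2*(-2*r - 110) + s*(-16*r^2 + 250*r - 650) + 1500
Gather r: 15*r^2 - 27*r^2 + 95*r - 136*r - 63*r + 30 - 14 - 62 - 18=-12*r^2 - 104*r - 64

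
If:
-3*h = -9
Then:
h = 3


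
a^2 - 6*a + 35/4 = (a - 7/2)*(a - 5/2)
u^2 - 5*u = u*(u - 5)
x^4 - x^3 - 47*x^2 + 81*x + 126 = (x - 6)*(x - 3)*(x + 1)*(x + 7)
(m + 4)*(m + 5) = m^2 + 9*m + 20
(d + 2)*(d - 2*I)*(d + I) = d^3 + 2*d^2 - I*d^2 + 2*d - 2*I*d + 4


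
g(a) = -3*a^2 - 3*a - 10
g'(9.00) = -57.00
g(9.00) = -280.00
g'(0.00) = -3.00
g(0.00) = -10.00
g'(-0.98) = 2.88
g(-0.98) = -9.94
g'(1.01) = -9.06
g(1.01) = -16.09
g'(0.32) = -4.92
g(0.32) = -11.27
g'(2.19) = -16.14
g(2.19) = -30.96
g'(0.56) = -6.36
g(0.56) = -12.62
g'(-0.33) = -1.02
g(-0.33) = -9.34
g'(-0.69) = 1.14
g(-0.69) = -9.36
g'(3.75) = -25.50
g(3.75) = -63.44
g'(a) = -6*a - 3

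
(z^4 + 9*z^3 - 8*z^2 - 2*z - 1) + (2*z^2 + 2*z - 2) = z^4 + 9*z^3 - 6*z^2 - 3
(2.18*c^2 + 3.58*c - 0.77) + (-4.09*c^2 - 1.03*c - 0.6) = -1.91*c^2 + 2.55*c - 1.37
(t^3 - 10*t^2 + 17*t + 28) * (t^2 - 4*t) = t^5 - 14*t^4 + 57*t^3 - 40*t^2 - 112*t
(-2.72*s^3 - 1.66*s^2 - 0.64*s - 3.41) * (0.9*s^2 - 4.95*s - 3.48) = -2.448*s^5 + 11.97*s^4 + 17.1066*s^3 + 5.8758*s^2 + 19.1067*s + 11.8668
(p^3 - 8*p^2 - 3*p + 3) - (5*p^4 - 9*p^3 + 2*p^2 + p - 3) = -5*p^4 + 10*p^3 - 10*p^2 - 4*p + 6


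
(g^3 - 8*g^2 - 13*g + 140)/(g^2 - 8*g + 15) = (g^2 - 3*g - 28)/(g - 3)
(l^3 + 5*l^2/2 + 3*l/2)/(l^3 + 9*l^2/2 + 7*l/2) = (2*l + 3)/(2*l + 7)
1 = 1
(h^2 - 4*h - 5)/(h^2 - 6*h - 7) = (h - 5)/(h - 7)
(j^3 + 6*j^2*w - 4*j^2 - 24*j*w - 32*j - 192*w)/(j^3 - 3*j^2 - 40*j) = (j^2 + 6*j*w + 4*j + 24*w)/(j*(j + 5))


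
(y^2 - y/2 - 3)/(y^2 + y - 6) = (y + 3/2)/(y + 3)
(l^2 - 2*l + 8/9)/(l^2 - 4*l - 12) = (-l^2 + 2*l - 8/9)/(-l^2 + 4*l + 12)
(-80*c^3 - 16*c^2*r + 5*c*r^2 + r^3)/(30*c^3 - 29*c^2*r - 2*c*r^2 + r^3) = (-16*c^2 + r^2)/(6*c^2 - 7*c*r + r^2)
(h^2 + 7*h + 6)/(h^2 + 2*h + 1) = (h + 6)/(h + 1)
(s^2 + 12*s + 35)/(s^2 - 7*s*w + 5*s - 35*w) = (s + 7)/(s - 7*w)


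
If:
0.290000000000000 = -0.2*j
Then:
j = -1.45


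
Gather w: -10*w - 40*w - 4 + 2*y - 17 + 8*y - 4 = -50*w + 10*y - 25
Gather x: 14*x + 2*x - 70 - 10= 16*x - 80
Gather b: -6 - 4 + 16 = 6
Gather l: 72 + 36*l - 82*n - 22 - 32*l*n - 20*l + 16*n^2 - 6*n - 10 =l*(16 - 32*n) + 16*n^2 - 88*n + 40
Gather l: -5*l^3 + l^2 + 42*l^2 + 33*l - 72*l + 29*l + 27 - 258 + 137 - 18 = -5*l^3 + 43*l^2 - 10*l - 112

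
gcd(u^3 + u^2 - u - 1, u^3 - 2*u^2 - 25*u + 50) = 1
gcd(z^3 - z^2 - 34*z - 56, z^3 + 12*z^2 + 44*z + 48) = z^2 + 6*z + 8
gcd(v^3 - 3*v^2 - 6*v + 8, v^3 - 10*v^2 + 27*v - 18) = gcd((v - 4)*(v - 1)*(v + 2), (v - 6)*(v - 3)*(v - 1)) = v - 1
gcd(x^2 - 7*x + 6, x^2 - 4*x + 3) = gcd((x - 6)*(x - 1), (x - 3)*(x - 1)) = x - 1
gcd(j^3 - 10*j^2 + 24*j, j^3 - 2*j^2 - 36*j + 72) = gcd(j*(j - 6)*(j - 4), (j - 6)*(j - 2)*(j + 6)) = j - 6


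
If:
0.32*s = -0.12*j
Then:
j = -2.66666666666667*s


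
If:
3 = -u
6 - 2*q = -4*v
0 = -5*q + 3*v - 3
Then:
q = -15/7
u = -3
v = -18/7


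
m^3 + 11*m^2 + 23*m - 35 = (m - 1)*(m + 5)*(m + 7)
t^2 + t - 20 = (t - 4)*(t + 5)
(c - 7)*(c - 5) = c^2 - 12*c + 35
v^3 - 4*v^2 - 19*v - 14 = (v - 7)*(v + 1)*(v + 2)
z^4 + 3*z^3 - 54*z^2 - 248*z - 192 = (z - 8)*(z + 1)*(z + 4)*(z + 6)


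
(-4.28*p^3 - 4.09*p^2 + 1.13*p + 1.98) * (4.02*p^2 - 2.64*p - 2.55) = -17.2056*p^5 - 5.1426*p^4 + 26.2542*p^3 + 15.4059*p^2 - 8.1087*p - 5.049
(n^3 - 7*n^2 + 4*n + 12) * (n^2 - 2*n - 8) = n^5 - 9*n^4 + 10*n^3 + 60*n^2 - 56*n - 96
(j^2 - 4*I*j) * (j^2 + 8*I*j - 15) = j^4 + 4*I*j^3 + 17*j^2 + 60*I*j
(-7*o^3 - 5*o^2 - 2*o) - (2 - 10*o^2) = -7*o^3 + 5*o^2 - 2*o - 2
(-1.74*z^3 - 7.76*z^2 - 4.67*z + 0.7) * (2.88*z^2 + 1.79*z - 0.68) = -5.0112*z^5 - 25.4634*z^4 - 26.1568*z^3 - 1.0665*z^2 + 4.4286*z - 0.476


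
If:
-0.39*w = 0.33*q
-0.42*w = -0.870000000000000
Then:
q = -2.45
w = 2.07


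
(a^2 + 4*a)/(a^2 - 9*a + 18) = a*(a + 4)/(a^2 - 9*a + 18)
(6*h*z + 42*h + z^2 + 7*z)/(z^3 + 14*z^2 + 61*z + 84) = (6*h + z)/(z^2 + 7*z + 12)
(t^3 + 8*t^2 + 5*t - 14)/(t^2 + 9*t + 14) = t - 1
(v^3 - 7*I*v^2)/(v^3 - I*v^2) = (v - 7*I)/(v - I)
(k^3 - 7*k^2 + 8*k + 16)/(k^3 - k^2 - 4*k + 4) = (k^3 - 7*k^2 + 8*k + 16)/(k^3 - k^2 - 4*k + 4)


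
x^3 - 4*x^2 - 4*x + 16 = (x - 4)*(x - 2)*(x + 2)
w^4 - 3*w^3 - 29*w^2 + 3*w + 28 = (w - 7)*(w - 1)*(w + 1)*(w + 4)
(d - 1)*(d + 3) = d^2 + 2*d - 3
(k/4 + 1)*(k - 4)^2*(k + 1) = k^4/4 - 3*k^3/4 - 5*k^2 + 12*k + 16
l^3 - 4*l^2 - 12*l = l*(l - 6)*(l + 2)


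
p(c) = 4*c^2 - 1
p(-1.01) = 3.08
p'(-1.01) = -8.08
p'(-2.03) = -16.24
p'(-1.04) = -8.32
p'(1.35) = 10.80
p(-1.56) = 8.73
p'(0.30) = 2.40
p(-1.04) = 3.33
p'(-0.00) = 0.00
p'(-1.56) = -12.48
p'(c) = 8*c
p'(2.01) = 16.08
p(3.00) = 35.00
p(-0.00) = -1.00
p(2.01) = 15.16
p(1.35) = 6.29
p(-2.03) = 15.48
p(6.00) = 143.00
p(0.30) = -0.64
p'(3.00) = 24.00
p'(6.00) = 48.00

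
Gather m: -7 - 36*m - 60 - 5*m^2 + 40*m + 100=-5*m^2 + 4*m + 33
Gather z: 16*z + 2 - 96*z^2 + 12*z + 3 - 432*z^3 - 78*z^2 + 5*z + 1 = -432*z^3 - 174*z^2 + 33*z + 6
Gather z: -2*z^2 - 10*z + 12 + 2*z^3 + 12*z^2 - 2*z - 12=2*z^3 + 10*z^2 - 12*z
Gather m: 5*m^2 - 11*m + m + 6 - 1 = 5*m^2 - 10*m + 5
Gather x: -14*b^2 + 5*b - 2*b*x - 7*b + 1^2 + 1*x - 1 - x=-14*b^2 - 2*b*x - 2*b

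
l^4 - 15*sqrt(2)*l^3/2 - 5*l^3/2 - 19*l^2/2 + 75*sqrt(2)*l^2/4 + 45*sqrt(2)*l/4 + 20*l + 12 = (l - 3)*(l - 8*sqrt(2))*(sqrt(2)*l/2 + 1/2)*(sqrt(2)*l + sqrt(2)/2)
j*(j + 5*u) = j^2 + 5*j*u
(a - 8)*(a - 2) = a^2 - 10*a + 16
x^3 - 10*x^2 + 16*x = x*(x - 8)*(x - 2)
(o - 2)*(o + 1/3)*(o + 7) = o^3 + 16*o^2/3 - 37*o/3 - 14/3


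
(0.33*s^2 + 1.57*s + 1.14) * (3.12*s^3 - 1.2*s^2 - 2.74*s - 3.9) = 1.0296*s^5 + 4.5024*s^4 + 0.7686*s^3 - 6.9568*s^2 - 9.2466*s - 4.446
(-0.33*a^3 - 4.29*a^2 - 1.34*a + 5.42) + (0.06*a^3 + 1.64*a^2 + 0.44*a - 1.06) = -0.27*a^3 - 2.65*a^2 - 0.9*a + 4.36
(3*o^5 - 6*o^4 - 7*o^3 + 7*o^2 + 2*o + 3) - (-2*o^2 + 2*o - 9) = 3*o^5 - 6*o^4 - 7*o^3 + 9*o^2 + 12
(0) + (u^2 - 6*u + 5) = u^2 - 6*u + 5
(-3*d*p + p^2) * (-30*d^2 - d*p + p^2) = 90*d^3*p - 27*d^2*p^2 - 4*d*p^3 + p^4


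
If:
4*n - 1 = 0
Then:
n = 1/4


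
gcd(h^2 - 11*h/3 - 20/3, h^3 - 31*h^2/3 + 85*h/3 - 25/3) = h - 5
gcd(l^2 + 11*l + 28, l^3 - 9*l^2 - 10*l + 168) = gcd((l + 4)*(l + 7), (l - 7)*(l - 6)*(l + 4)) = l + 4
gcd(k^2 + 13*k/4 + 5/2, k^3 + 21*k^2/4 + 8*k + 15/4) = k + 5/4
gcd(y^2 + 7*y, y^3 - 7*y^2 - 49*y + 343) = y + 7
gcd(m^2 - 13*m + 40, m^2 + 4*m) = 1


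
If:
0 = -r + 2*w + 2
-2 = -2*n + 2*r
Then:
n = 2*w + 3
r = 2*w + 2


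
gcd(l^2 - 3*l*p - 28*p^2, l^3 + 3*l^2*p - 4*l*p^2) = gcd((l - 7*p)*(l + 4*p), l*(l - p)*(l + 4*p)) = l + 4*p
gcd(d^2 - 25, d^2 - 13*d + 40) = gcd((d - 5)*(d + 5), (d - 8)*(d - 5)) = d - 5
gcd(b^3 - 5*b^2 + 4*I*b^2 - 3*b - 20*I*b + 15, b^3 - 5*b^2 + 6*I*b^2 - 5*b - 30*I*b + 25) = b^2 + b*(-5 + I) - 5*I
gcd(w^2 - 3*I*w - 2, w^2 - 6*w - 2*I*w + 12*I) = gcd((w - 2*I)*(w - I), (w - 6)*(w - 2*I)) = w - 2*I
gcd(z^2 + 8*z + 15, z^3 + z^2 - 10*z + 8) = 1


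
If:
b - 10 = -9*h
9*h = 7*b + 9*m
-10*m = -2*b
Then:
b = 50/49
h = 440/441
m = 10/49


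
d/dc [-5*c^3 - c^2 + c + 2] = -15*c^2 - 2*c + 1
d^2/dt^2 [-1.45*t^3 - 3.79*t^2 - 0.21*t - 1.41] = -8.7*t - 7.58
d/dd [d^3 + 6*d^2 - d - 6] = 3*d^2 + 12*d - 1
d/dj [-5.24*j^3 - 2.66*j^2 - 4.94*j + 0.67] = -15.72*j^2 - 5.32*j - 4.94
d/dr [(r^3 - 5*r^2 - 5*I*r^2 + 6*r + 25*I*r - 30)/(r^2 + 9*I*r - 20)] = (r^4 + 18*I*r^3 + r^2*(-21 - 70*I) + r*(260 + 200*I) - 120 - 230*I)/(r^4 + 18*I*r^3 - 121*r^2 - 360*I*r + 400)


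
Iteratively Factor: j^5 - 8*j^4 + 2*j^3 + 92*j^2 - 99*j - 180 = (j + 1)*(j^4 - 9*j^3 + 11*j^2 + 81*j - 180) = (j + 1)*(j + 3)*(j^3 - 12*j^2 + 47*j - 60) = (j - 3)*(j + 1)*(j + 3)*(j^2 - 9*j + 20) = (j - 4)*(j - 3)*(j + 1)*(j + 3)*(j - 5)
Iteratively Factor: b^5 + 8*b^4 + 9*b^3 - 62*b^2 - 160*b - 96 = (b + 4)*(b^4 + 4*b^3 - 7*b^2 - 34*b - 24) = (b + 4)^2*(b^3 - 7*b - 6) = (b + 2)*(b + 4)^2*(b^2 - 2*b - 3) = (b - 3)*(b + 2)*(b + 4)^2*(b + 1)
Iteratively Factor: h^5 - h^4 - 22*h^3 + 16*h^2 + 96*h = (h - 3)*(h^4 + 2*h^3 - 16*h^2 - 32*h) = (h - 3)*(h + 4)*(h^3 - 2*h^2 - 8*h) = h*(h - 3)*(h + 4)*(h^2 - 2*h - 8) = h*(h - 4)*(h - 3)*(h + 4)*(h + 2)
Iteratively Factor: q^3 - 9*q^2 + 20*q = (q - 5)*(q^2 - 4*q) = q*(q - 5)*(q - 4)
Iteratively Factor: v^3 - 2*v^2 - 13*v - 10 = (v - 5)*(v^2 + 3*v + 2) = (v - 5)*(v + 2)*(v + 1)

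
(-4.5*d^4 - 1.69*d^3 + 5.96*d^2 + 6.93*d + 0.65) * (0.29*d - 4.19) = -1.305*d^5 + 18.3649*d^4 + 8.8095*d^3 - 22.9627*d^2 - 28.8482*d - 2.7235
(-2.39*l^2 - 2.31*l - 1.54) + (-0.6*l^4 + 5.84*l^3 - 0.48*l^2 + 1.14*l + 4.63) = -0.6*l^4 + 5.84*l^3 - 2.87*l^2 - 1.17*l + 3.09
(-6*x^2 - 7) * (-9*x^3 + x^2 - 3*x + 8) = 54*x^5 - 6*x^4 + 81*x^3 - 55*x^2 + 21*x - 56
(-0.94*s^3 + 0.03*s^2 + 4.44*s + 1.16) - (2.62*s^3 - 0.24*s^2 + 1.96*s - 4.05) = -3.56*s^3 + 0.27*s^2 + 2.48*s + 5.21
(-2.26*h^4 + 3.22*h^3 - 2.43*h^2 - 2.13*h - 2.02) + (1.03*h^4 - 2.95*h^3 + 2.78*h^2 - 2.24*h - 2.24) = -1.23*h^4 + 0.27*h^3 + 0.35*h^2 - 4.37*h - 4.26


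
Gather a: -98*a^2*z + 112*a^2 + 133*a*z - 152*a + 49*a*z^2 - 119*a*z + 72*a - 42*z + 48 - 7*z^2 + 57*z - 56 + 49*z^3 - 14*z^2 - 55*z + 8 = a^2*(112 - 98*z) + a*(49*z^2 + 14*z - 80) + 49*z^3 - 21*z^2 - 40*z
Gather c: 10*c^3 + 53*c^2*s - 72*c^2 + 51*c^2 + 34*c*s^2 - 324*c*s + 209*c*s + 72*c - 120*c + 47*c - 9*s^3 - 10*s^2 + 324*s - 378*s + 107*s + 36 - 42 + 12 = 10*c^3 + c^2*(53*s - 21) + c*(34*s^2 - 115*s - 1) - 9*s^3 - 10*s^2 + 53*s + 6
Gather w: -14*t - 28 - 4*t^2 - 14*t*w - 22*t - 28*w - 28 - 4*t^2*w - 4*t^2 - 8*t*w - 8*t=-8*t^2 - 44*t + w*(-4*t^2 - 22*t - 28) - 56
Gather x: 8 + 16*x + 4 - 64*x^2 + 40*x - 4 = -64*x^2 + 56*x + 8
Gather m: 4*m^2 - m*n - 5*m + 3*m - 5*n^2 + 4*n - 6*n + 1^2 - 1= 4*m^2 + m*(-n - 2) - 5*n^2 - 2*n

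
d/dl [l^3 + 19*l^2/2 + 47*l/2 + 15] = 3*l^2 + 19*l + 47/2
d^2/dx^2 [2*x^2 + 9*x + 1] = 4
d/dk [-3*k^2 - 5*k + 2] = -6*k - 5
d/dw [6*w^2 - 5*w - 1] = 12*w - 5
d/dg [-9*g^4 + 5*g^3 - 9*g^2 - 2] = 3*g*(-12*g^2 + 5*g - 6)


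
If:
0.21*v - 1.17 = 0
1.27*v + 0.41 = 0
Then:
No Solution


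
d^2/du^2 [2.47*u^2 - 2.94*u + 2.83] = 4.94000000000000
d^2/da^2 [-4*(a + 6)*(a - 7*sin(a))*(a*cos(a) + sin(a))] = 4*a^3*cos(a) + 28*a^2*sin(a) - 56*a^2*sin(2*a) + 24*a^2*cos(a) + 120*a*sin(a) - 336*a*sin(2*a) - 40*a*cos(a) + 168*a*cos(2*a) - 8*sin(a) + 84*sin(2*a) - 96*cos(a) + 672*cos(2*a)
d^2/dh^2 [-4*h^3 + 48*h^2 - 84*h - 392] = 96 - 24*h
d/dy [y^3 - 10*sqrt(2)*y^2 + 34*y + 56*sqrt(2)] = 3*y^2 - 20*sqrt(2)*y + 34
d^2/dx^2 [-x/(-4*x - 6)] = -6/(2*x + 3)^3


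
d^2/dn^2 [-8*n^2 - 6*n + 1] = -16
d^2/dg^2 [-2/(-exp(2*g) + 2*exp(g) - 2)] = 4*((1 - 2*exp(g))*(exp(2*g) - 2*exp(g) + 2) + 4*(1 - exp(g))^2*exp(g))*exp(g)/(exp(2*g) - 2*exp(g) + 2)^3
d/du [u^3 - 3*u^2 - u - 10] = 3*u^2 - 6*u - 1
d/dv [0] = 0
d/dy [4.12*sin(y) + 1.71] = 4.12*cos(y)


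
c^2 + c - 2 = (c - 1)*(c + 2)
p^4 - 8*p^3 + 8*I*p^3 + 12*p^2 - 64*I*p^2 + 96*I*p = p*(p - 6)*(p - 2)*(p + 8*I)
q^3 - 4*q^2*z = q^2*(q - 4*z)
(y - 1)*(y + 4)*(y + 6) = y^3 + 9*y^2 + 14*y - 24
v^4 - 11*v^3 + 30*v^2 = v^2*(v - 6)*(v - 5)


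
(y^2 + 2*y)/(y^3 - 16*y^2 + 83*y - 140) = y*(y + 2)/(y^3 - 16*y^2 + 83*y - 140)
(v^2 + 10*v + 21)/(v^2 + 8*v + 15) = (v + 7)/(v + 5)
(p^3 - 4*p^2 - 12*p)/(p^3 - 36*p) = (p + 2)/(p + 6)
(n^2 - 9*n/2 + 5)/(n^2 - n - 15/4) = 2*(n - 2)/(2*n + 3)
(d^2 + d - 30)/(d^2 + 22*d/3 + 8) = 3*(d - 5)/(3*d + 4)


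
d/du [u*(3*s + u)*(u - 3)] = 6*s*u - 9*s + 3*u^2 - 6*u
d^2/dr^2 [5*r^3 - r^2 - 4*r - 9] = 30*r - 2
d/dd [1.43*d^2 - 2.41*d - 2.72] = 2.86*d - 2.41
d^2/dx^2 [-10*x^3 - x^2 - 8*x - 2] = -60*x - 2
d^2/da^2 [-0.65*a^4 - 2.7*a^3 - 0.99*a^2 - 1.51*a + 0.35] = -7.8*a^2 - 16.2*a - 1.98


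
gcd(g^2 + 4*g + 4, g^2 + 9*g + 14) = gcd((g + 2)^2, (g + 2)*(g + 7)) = g + 2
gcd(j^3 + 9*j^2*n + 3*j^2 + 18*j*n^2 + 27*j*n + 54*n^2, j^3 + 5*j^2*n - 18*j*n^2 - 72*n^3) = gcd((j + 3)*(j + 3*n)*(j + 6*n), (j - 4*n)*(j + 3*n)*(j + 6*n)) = j^2 + 9*j*n + 18*n^2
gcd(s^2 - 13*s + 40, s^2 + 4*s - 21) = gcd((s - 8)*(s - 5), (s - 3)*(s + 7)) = 1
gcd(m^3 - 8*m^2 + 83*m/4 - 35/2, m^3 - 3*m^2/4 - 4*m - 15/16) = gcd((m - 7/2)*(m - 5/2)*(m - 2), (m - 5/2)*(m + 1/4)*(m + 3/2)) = m - 5/2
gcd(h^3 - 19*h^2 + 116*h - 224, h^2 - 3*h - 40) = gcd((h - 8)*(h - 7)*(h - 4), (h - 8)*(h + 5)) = h - 8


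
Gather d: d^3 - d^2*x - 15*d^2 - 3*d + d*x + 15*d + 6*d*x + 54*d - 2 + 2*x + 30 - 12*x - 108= d^3 + d^2*(-x - 15) + d*(7*x + 66) - 10*x - 80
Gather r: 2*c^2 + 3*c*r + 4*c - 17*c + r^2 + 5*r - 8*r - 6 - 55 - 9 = 2*c^2 - 13*c + r^2 + r*(3*c - 3) - 70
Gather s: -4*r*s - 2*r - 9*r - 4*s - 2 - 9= -11*r + s*(-4*r - 4) - 11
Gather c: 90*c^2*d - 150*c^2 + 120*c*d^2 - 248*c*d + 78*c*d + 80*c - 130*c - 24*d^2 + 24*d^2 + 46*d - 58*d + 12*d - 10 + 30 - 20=c^2*(90*d - 150) + c*(120*d^2 - 170*d - 50)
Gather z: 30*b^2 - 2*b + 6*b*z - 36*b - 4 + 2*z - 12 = 30*b^2 - 38*b + z*(6*b + 2) - 16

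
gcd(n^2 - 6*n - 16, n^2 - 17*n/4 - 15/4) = 1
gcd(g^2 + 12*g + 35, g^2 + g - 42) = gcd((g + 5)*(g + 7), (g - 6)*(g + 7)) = g + 7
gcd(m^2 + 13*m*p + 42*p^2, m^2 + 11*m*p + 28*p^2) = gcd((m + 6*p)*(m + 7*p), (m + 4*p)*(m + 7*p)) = m + 7*p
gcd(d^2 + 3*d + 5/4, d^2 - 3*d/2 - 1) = d + 1/2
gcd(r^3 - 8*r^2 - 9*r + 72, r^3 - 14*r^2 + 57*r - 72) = r^2 - 11*r + 24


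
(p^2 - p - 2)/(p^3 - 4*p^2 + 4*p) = (p + 1)/(p*(p - 2))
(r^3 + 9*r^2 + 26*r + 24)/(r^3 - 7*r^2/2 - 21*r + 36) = 2*(r^2 + 5*r + 6)/(2*r^2 - 15*r + 18)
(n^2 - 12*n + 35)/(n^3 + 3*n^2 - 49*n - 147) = (n - 5)/(n^2 + 10*n + 21)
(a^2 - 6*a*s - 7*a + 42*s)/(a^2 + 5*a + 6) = (a^2 - 6*a*s - 7*a + 42*s)/(a^2 + 5*a + 6)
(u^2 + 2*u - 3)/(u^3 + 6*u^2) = (u^2 + 2*u - 3)/(u^2*(u + 6))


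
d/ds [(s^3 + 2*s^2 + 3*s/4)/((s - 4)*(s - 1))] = (s^4 - 10*s^3 + 5*s^2/4 + 16*s + 3)/(s^4 - 10*s^3 + 33*s^2 - 40*s + 16)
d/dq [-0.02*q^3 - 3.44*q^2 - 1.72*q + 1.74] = -0.06*q^2 - 6.88*q - 1.72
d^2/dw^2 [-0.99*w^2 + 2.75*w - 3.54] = -1.98000000000000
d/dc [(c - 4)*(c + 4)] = 2*c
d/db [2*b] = 2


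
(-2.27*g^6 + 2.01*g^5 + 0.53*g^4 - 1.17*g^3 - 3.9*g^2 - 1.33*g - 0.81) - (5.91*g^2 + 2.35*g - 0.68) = -2.27*g^6 + 2.01*g^5 + 0.53*g^4 - 1.17*g^3 - 9.81*g^2 - 3.68*g - 0.13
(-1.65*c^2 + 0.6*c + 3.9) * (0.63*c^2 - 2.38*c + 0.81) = -1.0395*c^4 + 4.305*c^3 - 0.3075*c^2 - 8.796*c + 3.159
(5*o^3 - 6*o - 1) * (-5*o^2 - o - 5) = -25*o^5 - 5*o^4 + 5*o^3 + 11*o^2 + 31*o + 5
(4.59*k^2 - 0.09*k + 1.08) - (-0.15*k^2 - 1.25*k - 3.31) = 4.74*k^2 + 1.16*k + 4.39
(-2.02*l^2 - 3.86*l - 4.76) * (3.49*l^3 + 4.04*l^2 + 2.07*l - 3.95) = -7.0498*l^5 - 21.6322*l^4 - 36.3882*l^3 - 19.2416*l^2 + 5.3938*l + 18.802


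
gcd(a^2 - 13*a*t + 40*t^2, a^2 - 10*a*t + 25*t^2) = -a + 5*t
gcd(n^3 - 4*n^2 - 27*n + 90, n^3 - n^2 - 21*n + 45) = n^2 + 2*n - 15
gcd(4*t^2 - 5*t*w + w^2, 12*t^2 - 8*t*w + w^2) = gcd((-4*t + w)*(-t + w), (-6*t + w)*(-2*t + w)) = 1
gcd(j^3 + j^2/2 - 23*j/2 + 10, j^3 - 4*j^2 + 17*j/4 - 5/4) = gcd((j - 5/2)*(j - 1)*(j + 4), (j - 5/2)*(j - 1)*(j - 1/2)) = j^2 - 7*j/2 + 5/2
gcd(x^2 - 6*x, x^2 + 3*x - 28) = 1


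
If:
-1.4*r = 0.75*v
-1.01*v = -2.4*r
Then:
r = 0.00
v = 0.00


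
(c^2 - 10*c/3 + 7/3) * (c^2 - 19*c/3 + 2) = c^4 - 29*c^3/3 + 229*c^2/9 - 193*c/9 + 14/3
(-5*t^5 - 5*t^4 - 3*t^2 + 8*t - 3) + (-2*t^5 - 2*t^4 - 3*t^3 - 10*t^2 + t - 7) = -7*t^5 - 7*t^4 - 3*t^3 - 13*t^2 + 9*t - 10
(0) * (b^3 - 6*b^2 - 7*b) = 0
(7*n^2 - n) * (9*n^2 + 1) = 63*n^4 - 9*n^3 + 7*n^2 - n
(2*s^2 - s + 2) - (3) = 2*s^2 - s - 1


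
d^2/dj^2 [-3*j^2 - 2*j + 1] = -6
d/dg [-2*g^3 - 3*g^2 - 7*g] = -6*g^2 - 6*g - 7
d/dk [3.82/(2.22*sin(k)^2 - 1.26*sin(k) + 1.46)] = (4.8132 - 16.9608*sin(k))*cos(k)/(2.22*sin(k)^2 - 1.26*sin(k) + 1.46)^2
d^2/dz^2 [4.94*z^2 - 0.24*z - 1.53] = 9.88000000000000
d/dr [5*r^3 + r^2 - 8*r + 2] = 15*r^2 + 2*r - 8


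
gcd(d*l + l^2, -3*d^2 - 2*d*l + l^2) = d + l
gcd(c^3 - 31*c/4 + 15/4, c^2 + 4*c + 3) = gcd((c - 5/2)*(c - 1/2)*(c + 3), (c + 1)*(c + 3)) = c + 3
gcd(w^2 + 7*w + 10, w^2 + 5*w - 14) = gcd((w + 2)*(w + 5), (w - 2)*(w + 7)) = 1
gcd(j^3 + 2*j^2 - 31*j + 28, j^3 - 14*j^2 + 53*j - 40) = j - 1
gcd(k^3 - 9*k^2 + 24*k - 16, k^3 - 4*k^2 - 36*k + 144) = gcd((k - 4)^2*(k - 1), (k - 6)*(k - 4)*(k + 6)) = k - 4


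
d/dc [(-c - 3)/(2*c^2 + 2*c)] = (c^2 + 6*c + 3)/(2*c^2*(c^2 + 2*c + 1))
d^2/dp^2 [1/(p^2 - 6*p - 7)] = 2*(p^2 - 6*p - 4*(p - 3)^2 - 7)/(-p^2 + 6*p + 7)^3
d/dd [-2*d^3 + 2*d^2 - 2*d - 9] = -6*d^2 + 4*d - 2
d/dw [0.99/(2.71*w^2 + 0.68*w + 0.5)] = (-5.3658*w - 0.6732)/(2.71*w^2 + 0.68*w + 0.5)^2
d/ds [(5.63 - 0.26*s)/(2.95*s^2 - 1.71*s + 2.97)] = (0.767*s^2 - 33.217*s + 8.8551)/(8.7025*s^4 - 10.089*s^3 + 20.4471*s^2 - 10.1574*s + 8.8209)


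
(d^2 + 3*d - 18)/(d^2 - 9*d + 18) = (d + 6)/(d - 6)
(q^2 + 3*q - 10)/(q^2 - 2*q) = (q + 5)/q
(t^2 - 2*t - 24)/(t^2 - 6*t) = (t + 4)/t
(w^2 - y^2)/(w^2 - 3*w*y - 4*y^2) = (-w + y)/(-w + 4*y)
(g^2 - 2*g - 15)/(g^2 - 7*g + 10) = (g + 3)/(g - 2)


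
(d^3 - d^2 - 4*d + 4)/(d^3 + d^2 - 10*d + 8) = (d + 2)/(d + 4)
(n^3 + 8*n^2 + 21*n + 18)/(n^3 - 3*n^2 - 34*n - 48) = (n + 3)/(n - 8)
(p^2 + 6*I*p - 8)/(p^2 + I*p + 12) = (p + 2*I)/(p - 3*I)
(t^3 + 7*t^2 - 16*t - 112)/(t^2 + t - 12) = (t^2 + 3*t - 28)/(t - 3)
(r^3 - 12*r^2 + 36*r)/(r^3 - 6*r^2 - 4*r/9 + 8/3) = 9*r*(r - 6)/(9*r^2 - 4)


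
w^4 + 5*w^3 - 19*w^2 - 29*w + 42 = (w - 3)*(w - 1)*(w + 2)*(w + 7)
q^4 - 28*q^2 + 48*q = q*(q - 4)*(q - 2)*(q + 6)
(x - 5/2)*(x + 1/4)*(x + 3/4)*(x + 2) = x^4 + x^3/2 - 85*x^2/16 - 163*x/32 - 15/16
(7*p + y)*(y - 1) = 7*p*y - 7*p + y^2 - y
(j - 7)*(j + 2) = j^2 - 5*j - 14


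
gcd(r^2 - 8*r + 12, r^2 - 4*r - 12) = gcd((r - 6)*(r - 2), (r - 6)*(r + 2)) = r - 6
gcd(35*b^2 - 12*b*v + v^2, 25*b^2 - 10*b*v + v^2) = -5*b + v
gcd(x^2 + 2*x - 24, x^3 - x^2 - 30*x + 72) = x^2 + 2*x - 24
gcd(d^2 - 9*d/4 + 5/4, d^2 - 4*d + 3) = d - 1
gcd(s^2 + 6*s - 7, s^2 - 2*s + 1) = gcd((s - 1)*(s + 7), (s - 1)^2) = s - 1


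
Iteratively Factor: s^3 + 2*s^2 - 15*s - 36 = (s + 3)*(s^2 - s - 12) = (s - 4)*(s + 3)*(s + 3)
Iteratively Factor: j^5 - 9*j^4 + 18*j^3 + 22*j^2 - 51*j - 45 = (j - 3)*(j^4 - 6*j^3 + 22*j + 15) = (j - 3)*(j + 1)*(j^3 - 7*j^2 + 7*j + 15) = (j - 5)*(j - 3)*(j + 1)*(j^2 - 2*j - 3) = (j - 5)*(j - 3)*(j + 1)^2*(j - 3)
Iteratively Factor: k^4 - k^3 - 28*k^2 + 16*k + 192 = (k + 3)*(k^3 - 4*k^2 - 16*k + 64) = (k - 4)*(k + 3)*(k^2 - 16) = (k - 4)*(k + 3)*(k + 4)*(k - 4)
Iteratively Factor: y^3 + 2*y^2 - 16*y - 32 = (y - 4)*(y^2 + 6*y + 8) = (y - 4)*(y + 2)*(y + 4)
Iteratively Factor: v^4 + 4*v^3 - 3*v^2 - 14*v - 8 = (v + 1)*(v^3 + 3*v^2 - 6*v - 8) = (v + 1)^2*(v^2 + 2*v - 8) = (v + 1)^2*(v + 4)*(v - 2)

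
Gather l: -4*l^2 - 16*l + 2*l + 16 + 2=-4*l^2 - 14*l + 18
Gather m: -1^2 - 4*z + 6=5 - 4*z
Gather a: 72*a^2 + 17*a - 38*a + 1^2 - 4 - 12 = 72*a^2 - 21*a - 15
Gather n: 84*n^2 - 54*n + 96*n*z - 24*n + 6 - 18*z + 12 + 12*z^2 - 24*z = 84*n^2 + n*(96*z - 78) + 12*z^2 - 42*z + 18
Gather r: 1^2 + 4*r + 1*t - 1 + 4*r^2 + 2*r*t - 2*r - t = 4*r^2 + r*(2*t + 2)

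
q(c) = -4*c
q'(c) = -4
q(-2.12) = 8.48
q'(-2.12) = -4.00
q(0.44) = -1.76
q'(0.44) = -4.00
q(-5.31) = 21.24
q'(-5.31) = -4.00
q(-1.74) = 6.96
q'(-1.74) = -4.00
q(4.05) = -16.20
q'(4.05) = -4.00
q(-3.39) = 13.56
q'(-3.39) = -4.00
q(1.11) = -4.44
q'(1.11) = -4.00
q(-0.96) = 3.84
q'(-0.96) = -4.00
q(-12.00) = 48.00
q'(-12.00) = -4.00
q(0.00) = 0.00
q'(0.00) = -4.00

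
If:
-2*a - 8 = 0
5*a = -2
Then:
No Solution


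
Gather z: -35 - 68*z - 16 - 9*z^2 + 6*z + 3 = -9*z^2 - 62*z - 48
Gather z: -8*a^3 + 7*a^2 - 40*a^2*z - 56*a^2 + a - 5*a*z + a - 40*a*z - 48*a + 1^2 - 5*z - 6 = -8*a^3 - 49*a^2 - 46*a + z*(-40*a^2 - 45*a - 5) - 5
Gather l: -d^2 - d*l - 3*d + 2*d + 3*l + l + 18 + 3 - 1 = -d^2 - d + l*(4 - d) + 20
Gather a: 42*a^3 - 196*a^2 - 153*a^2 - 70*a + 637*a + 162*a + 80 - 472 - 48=42*a^3 - 349*a^2 + 729*a - 440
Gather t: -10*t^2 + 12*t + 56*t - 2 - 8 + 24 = -10*t^2 + 68*t + 14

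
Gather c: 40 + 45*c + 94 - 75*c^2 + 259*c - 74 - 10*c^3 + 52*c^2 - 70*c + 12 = -10*c^3 - 23*c^2 + 234*c + 72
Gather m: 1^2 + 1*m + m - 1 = 2*m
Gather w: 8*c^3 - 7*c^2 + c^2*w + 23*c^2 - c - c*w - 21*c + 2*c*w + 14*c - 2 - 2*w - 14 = 8*c^3 + 16*c^2 - 8*c + w*(c^2 + c - 2) - 16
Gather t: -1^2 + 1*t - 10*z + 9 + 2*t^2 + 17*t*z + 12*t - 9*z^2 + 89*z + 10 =2*t^2 + t*(17*z + 13) - 9*z^2 + 79*z + 18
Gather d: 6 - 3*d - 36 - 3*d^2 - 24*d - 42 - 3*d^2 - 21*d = -6*d^2 - 48*d - 72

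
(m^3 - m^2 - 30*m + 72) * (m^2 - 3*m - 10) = m^5 - 4*m^4 - 37*m^3 + 172*m^2 + 84*m - 720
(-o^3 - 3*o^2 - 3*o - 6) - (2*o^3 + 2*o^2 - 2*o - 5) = -3*o^3 - 5*o^2 - o - 1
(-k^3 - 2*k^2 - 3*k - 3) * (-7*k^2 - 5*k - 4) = 7*k^5 + 19*k^4 + 35*k^3 + 44*k^2 + 27*k + 12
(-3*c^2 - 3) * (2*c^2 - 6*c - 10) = -6*c^4 + 18*c^3 + 24*c^2 + 18*c + 30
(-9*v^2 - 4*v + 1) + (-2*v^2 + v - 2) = -11*v^2 - 3*v - 1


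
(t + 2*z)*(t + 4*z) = t^2 + 6*t*z + 8*z^2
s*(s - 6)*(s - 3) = s^3 - 9*s^2 + 18*s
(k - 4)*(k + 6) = k^2 + 2*k - 24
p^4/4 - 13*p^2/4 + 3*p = p*(p/4 + 1)*(p - 3)*(p - 1)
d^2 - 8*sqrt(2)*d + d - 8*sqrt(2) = (d + 1)*(d - 8*sqrt(2))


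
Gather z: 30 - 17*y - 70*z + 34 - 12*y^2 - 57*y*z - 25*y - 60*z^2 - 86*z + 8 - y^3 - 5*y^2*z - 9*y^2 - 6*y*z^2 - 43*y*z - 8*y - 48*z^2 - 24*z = -y^3 - 21*y^2 - 50*y + z^2*(-6*y - 108) + z*(-5*y^2 - 100*y - 180) + 72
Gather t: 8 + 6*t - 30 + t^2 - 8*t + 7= t^2 - 2*t - 15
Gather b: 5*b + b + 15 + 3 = 6*b + 18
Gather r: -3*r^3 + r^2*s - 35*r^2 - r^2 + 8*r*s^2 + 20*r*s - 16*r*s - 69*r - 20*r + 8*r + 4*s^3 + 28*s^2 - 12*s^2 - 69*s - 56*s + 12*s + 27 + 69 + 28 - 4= -3*r^3 + r^2*(s - 36) + r*(8*s^2 + 4*s - 81) + 4*s^3 + 16*s^2 - 113*s + 120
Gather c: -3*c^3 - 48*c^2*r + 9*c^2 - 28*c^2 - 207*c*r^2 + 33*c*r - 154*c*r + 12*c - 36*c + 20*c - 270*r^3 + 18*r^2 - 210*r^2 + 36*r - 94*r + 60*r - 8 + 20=-3*c^3 + c^2*(-48*r - 19) + c*(-207*r^2 - 121*r - 4) - 270*r^3 - 192*r^2 + 2*r + 12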